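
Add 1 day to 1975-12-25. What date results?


Start: 1975-12-25, add 1 day
December 1975 has 31 days; 25 + 1 = 26 stays within December

Result: 1975-12-26


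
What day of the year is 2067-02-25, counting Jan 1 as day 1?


Date: February 25, 2067
Days in months 1 through 1: 31
Plus 25 days in February

Day of year: 56


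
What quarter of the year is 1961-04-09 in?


Month: April (month 4)
Q1: Jan-Mar, Q2: Apr-Jun, Q3: Jul-Sep, Q4: Oct-Dec

Q2


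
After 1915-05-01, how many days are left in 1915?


Day of year: 121 of 365
Remaining = 365 - 121

244 days


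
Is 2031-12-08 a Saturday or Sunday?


Anchor: Jan 1, 2031. With p = 2031 - 1 = 2030: (p + p//4 - p//100 + p//400) mod 7 = (2030 + 507 - 20 + 5) mod 7 = 2522 mod 7 = 2 -> Wednesday (Mon=0 ... Sun=6)
Day of year: 342; offset = 341
Weekday index = (2 + 341) mod 7 = 0 -> Monday
Weekend days: Saturday, Sunday

No


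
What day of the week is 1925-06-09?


Date: June 9, 1925
Anchor: Jan 1, 1925. With p = 1925 - 1 = 1924: (p + p//4 - p//100 + p//400) mod 7 = (1924 + 481 - 19 + 4) mod 7 = 2390 mod 7 = 3 -> Thursday (Mon=0 ... Sun=6)
Days before June (Jan-May): 151; offset = 151 + 9 - 1 = 159
Weekday index = (3 + 159) mod 7 = 1

Day of the week: Tuesday


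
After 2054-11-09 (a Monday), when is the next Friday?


Current: Monday
Target: Friday
Days ahead: 4

Next Friday: 2054-11-13


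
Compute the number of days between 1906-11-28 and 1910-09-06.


From 1906-11-28 to 1910-09-06
1906-11-28: days before November = 31 + 28 + 31 + 30 + 31 + 30 + 31 + 31 + 30 + 31 = 304 (1906 is not a leap year); day of year = 304 + 28 = 332
1910-09-06: days before September = 31 + 28 + 31 + 30 + 31 + 30 + 31 + 31 = 243 (1910 is not a leap year); day of year = 243 + 6 = 249
Rest of 1906: 365 - 332 = 33
Full years 1907 (365), 1908 (366), 1909 (365): 1096
Total = 33 + 1096 + 249 = 1378

1378 days


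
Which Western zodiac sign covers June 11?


Date: June 11
Conventional tropical zodiac dates: Gemini from May 21 onward; Cancer starts June 21
June 11 falls within the Gemini range

Gemini


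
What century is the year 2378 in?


Century = (year - 1) // 100 + 1
= (2378 - 1) // 100 + 1
= 2377 // 100 + 1
= 23 + 1

24th century


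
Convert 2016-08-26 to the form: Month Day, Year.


ISO 2016-08-26 parses as year=2016, month=08, day=26
Month 8 -> August

August 26, 2016


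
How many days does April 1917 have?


April 1917

30 days


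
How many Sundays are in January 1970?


January 1970 has 31 days
Anchor: Jan 1, 1970. With p = 1970 - 1 = 1969: (p + p//4 - p//100 + p//400) mod 7 = (1969 + 492 - 19 + 4) mod 7 = 2446 mod 7 = 3 -> Thursday (Mon=0 ... Sun=6)
January 1 is the anchor itself -> Thursday
First Sunday is January 4
Sundays: 4, 11, 18, 25

4 Sundays


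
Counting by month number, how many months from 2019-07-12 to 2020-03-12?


From July 2019 to March 2020
1 year * 12 = 12 months, minus 4 months = 8

8 months


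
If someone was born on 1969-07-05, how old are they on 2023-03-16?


Birth: 1969-07-05
Reference: 2023-03-16
Year difference: 2023 - 1969 = 54
Birthday not yet reached in 2023, subtract 1

53 years old


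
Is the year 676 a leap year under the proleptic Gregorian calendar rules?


Gregorian leap year rule: divisible by 4, but not by 100, unless also by 400.
676 is divisible by 4 but not 100 -> leap year

Yes


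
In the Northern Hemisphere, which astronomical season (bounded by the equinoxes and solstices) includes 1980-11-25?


Date: November 25
Astronomical Autumn (approx.; exact equinox/solstice day varies by year): September 22 to December 20
November 25 falls within the Autumn window

Autumn


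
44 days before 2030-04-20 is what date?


Start: 2030-04-20, subtract 44 days
Back 20 days from April 20 reaches March 31, 2030 -> 24 left
March 2030: 31 - 24 = 7 -> lands on March 7

Result: 2030-03-07


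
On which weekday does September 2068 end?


September 2068 has 30 days
Anchor: Jan 1, 2068. With p = 2068 - 1 = 2067: (p + p//4 - p//100 + p//400) mod 7 = (2067 + 516 - 20 + 5) mod 7 = 2568 mod 7 = 6 -> Sunday (Mon=0 ... Sun=6)
Days before September (Jan-Aug): 244; September 1 index = (6 + 244) mod 7 = 5 -> Saturday
Last day offset: 30 - 1 = 29 days
Weekday index = (5 + 29) mod 7 = 6

Sunday, September 30


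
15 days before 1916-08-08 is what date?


Start: 1916-08-08, subtract 15 days
Back 8 days from August 8 reaches July 31, 1916 -> 7 left
July 1916: 31 - 7 = 24 -> lands on July 24

Result: 1916-07-24


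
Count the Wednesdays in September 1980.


September 1980 has 30 days
Anchor: Jan 1, 1980. With p = 1980 - 1 = 1979: (p + p//4 - p//100 + p//400) mod 7 = (1979 + 494 - 19 + 4) mod 7 = 2458 mod 7 = 1 -> Tuesday (Mon=0 ... Sun=6)
Days before September (Jan-Aug): 244; September 1 index = (1 + 244) mod 7 = 0 -> Monday
First Wednesday is September 3
Wednesdays: 3, 10, 17, 24

4 Wednesdays


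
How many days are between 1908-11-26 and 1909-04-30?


From 1908-11-26 to 1909-04-30
1908-11-26: days before November = 31 + 29 + 31 + 30 + 31 + 30 + 31 + 31 + 30 + 31 = 305 (1908 is a leap year); day of year = 305 + 26 = 331
1909-04-30: days before April = 31 + 28 + 31 = 90 (1909 is not a leap year); day of year = 90 + 30 = 120
Rest of 1908: 366 - 331 = 35
Total = 35 + 120 = 155

155 days


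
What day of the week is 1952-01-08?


Date: January 8, 1952
Anchor: Jan 1, 1952. With p = 1952 - 1 = 1951: (p + p//4 - p//100 + p//400) mod 7 = (1951 + 487 - 19 + 4) mod 7 = 2423 mod 7 = 1 -> Tuesday (Mon=0 ... Sun=6)
Days into year = 8 - 1 = 7
Weekday index = (1 + 7) mod 7 = 1

Day of the week: Tuesday


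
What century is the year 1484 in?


Century = (year - 1) // 100 + 1
= (1484 - 1) // 100 + 1
= 1483 // 100 + 1
= 14 + 1

15th century


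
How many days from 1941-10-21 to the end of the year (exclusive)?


Day of year: 294 of 365
Remaining = 365 - 294

71 days


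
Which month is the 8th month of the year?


Month 8 of 12

August


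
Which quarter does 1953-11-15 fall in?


Month: November (month 11)
Q1: Jan-Mar, Q2: Apr-Jun, Q3: Jul-Sep, Q4: Oct-Dec

Q4


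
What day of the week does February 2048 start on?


Target: February 1, 2048
Anchor: Jan 1, 2048. With p = 2048 - 1 = 2047: (p + p//4 - p//100 + p//400) mod 7 = (2047 + 511 - 20 + 5) mod 7 = 2543 mod 7 = 2 -> Wednesday (Mon=0 ... Sun=6)
Days before February (Jan): 31 days
Weekday index = (2 + 31) mod 7 = 5

Saturday


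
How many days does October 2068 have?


October 2068

31 days


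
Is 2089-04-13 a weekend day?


Anchor: Jan 1, 2089. With p = 2089 - 1 = 2088: (p + p//4 - p//100 + p//400) mod 7 = (2088 + 522 - 20 + 5) mod 7 = 2595 mod 7 = 5 -> Saturday (Mon=0 ... Sun=6)
Day of year: 103; offset = 102
Weekday index = (5 + 102) mod 7 = 2 -> Wednesday
Weekend days: Saturday, Sunday

No


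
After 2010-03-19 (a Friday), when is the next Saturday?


Current: Friday
Target: Saturday
Days ahead: 1

Next Saturday: 2010-03-20


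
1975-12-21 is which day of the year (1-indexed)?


Date: December 21, 1975
Days in months 1 through 11: 334
Plus 21 days in December

Day of year: 355


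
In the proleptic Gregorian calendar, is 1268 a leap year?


Gregorian leap year rule: divisible by 4, but not by 100, unless also by 400.
1268 is divisible by 4 but not 100 -> leap year

Yes


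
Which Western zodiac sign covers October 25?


Date: October 25
Conventional tropical zodiac dates: Scorpio from October 23 onward; Sagittarius starts November 22
October 25 falls within the Scorpio range

Scorpio


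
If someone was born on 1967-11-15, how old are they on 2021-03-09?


Birth: 1967-11-15
Reference: 2021-03-09
Year difference: 2021 - 1967 = 54
Birthday not yet reached in 2021, subtract 1

53 years old


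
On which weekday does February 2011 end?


February 2011 has 28 days
Anchor: Jan 1, 2011. With p = 2011 - 1 = 2010: (p + p//4 - p//100 + p//400) mod 7 = (2010 + 502 - 20 + 5) mod 7 = 2497 mod 7 = 5 -> Saturday (Mon=0 ... Sun=6)
Days before February (Jan): 31; February 1 index = (5 + 31) mod 7 = 1 -> Tuesday
Last day offset: 28 - 1 = 27 days
Weekday index = (1 + 27) mod 7 = 0

Monday, February 28


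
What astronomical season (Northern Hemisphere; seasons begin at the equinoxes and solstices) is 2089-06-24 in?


Date: June 24
Astronomical Summer (approx.; exact equinox/solstice day varies by year): June 21 to September 21
June 24 falls within the Summer window

Summer


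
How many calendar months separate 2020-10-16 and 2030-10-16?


From October 2020 to October 2030
10 years * 12 = 120 months = 120

120 months


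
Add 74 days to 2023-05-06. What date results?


Start: 2023-05-06, add 74 days
May 2023 has 31 days: 31 - 6 = 25 days to May 31 -> 49 left
June 2023 has 30 days -> 19 left
July 2023: 19 <= 31 -> lands on July 19

Result: 2023-07-19


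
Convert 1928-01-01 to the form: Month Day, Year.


ISO 1928-01-01 parses as year=1928, month=01, day=01
Month 1 -> January

January 1, 1928


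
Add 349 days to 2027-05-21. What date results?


Start: 2027-05-21, add 349 days
May 2027 has 31 days: 31 - 21 = 10 days to May 31 -> 339 left
June 2027 has 30 days -> 309 left
July 2027 has 31 days -> 278 left
August 2027 has 31 days -> 247 left
September 2027 has 30 days -> 217 left
October 2027 has 31 days -> 186 left
November 2027 has 30 days -> 156 left
December 2027 has 31 days -> 125 left
January 2028 has 31 days -> 94 left
February 2028 has 29 days -> 65 left
March 2028 has 31 days -> 34 left
April 2028 has 30 days -> 4 left
May 2028: 4 <= 31 -> lands on May 4

Result: 2028-05-04


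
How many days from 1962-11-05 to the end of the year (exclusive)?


Day of year: 309 of 365
Remaining = 365 - 309

56 days


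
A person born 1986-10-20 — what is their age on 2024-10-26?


Birth: 1986-10-20
Reference: 2024-10-26
Year difference: 2024 - 1986 = 38

38 years old


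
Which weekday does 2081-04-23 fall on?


Date: April 23, 2081
Anchor: Jan 1, 2081. With p = 2081 - 1 = 2080: (p + p//4 - p//100 + p//400) mod 7 = (2080 + 520 - 20 + 5) mod 7 = 2585 mod 7 = 2 -> Wednesday (Mon=0 ... Sun=6)
Days before April (Jan-Mar): 90; offset = 90 + 23 - 1 = 112
Weekday index = (2 + 112) mod 7 = 2

Day of the week: Wednesday


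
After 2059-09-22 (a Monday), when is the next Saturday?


Current: Monday
Target: Saturday
Days ahead: 5

Next Saturday: 2059-09-27


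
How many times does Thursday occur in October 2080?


October 2080 has 31 days
Anchor: Jan 1, 2080. With p = 2080 - 1 = 2079: (p + p//4 - p//100 + p//400) mod 7 = (2079 + 519 - 20 + 5) mod 7 = 2583 mod 7 = 0 -> Monday (Mon=0 ... Sun=6)
Days before October (Jan-Sep): 274; October 1 index = (0 + 274) mod 7 = 1 -> Tuesday
First Thursday is October 3
Thursdays: 3, 10, 17, 24, 31

5 Thursdays


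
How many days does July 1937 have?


July 1937

31 days


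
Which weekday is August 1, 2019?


Target: August 1, 2019
Anchor: Jan 1, 2019. With p = 2019 - 1 = 2018: (p + p//4 - p//100 + p//400) mod 7 = (2018 + 504 - 20 + 5) mod 7 = 2507 mod 7 = 1 -> Tuesday (Mon=0 ... Sun=6)
Days before August (Jan-Jul): 212 days
Weekday index = (1 + 212) mod 7 = 3

Thursday


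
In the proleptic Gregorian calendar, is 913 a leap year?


Gregorian leap year rule: divisible by 4, but not by 100, unless also by 400.
913 is not divisible by 4 -> not a leap year

No


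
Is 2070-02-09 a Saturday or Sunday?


Anchor: Jan 1, 2070. With p = 2070 - 1 = 2069: (p + p//4 - p//100 + p//400) mod 7 = (2069 + 517 - 20 + 5) mod 7 = 2571 mod 7 = 2 -> Wednesday (Mon=0 ... Sun=6)
Day of year: 40; offset = 39
Weekday index = (2 + 39) mod 7 = 6 -> Sunday
Weekend days: Saturday, Sunday

Yes


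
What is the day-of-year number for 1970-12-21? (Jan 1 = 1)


Date: December 21, 1970
Days in months 1 through 11: 334
Plus 21 days in December

Day of year: 355


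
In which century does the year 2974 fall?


Century = (year - 1) // 100 + 1
= (2974 - 1) // 100 + 1
= 2973 // 100 + 1
= 29 + 1

30th century


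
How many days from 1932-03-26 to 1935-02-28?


From 1932-03-26 to 1935-02-28
1932-03-26: days before March = 31 + 29 = 60 (1932 is a leap year); day of year = 60 + 26 = 86
1935-02-28: days before February = 31; day of year = 31 + 28 = 59
Rest of 1932: 366 - 86 = 280
Full years 1933 (365), 1934 (365): 730
Total = 280 + 730 + 59 = 1069

1069 days


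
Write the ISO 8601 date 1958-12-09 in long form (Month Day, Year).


ISO 1958-12-09 parses as year=1958, month=12, day=09
Month 12 -> December

December 9, 1958


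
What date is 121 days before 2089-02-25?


Start: 2089-02-25, subtract 121 days
Back 25 days from February 25 reaches January 31, 2089 -> 96 left
January 2089 has 31 days -> back to December 31, 2088 -> 65 left
December 2088 has 31 days -> back to November 30, 2088 -> 34 left
November 2088 has 30 days -> back to October 31, 2088 -> 4 left
October 2088: 31 - 4 = 27 -> lands on October 27

Result: 2088-10-27


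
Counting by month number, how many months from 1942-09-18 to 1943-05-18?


From September 1942 to May 1943
1 year * 12 = 12 months, minus 4 months = 8

8 months


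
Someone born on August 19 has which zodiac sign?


Date: August 19
Conventional tropical zodiac dates: Leo from July 23 onward; Virgo starts August 23
August 19 falls within the Leo range

Leo


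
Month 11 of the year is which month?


Month 11 of 12

November


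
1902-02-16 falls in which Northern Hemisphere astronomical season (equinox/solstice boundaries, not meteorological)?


Date: February 16
Astronomical Winter (approx.; exact equinox/solstice day varies by year): December 21 to March 19
February 16 falls within the Winter window

Winter


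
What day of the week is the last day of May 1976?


May 1976 has 31 days
Anchor: Jan 1, 1976. With p = 1976 - 1 = 1975: (p + p//4 - p//100 + p//400) mod 7 = (1975 + 493 - 19 + 4) mod 7 = 2453 mod 7 = 3 -> Thursday (Mon=0 ... Sun=6)
Days before May (Jan-Apr): 121; May 1 index = (3 + 121) mod 7 = 5 -> Saturday
Last day offset: 31 - 1 = 30 days
Weekday index = (5 + 30) mod 7 = 0

Monday, May 31


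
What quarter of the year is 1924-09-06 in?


Month: September (month 9)
Q1: Jan-Mar, Q2: Apr-Jun, Q3: Jul-Sep, Q4: Oct-Dec

Q3


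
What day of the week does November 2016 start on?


Target: November 1, 2016
Anchor: Jan 1, 2016. With p = 2016 - 1 = 2015: (p + p//4 - p//100 + p//400) mod 7 = (2015 + 503 - 20 + 5) mod 7 = 2503 mod 7 = 4 -> Friday (Mon=0 ... Sun=6)
Days before November (Jan-Oct): 305 days
Weekday index = (4 + 305) mod 7 = 1

Tuesday


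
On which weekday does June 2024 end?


June 2024 has 30 days
Anchor: Jan 1, 2024. With p = 2024 - 1 = 2023: (p + p//4 - p//100 + p//400) mod 7 = (2023 + 505 - 20 + 5) mod 7 = 2513 mod 7 = 0 -> Monday (Mon=0 ... Sun=6)
Days before June (Jan-May): 152; June 1 index = (0 + 152) mod 7 = 5 -> Saturday
Last day offset: 30 - 1 = 29 days
Weekday index = (5 + 29) mod 7 = 6

Sunday, June 30


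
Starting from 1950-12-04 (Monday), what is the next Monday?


Current: Monday
Target: Monday
Days ahead: 7

Next Monday: 1950-12-11


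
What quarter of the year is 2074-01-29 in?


Month: January (month 1)
Q1: Jan-Mar, Q2: Apr-Jun, Q3: Jul-Sep, Q4: Oct-Dec

Q1


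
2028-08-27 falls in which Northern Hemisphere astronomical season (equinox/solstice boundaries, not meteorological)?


Date: August 27
Astronomical Summer (approx.; exact equinox/solstice day varies by year): June 21 to September 21
August 27 falls within the Summer window

Summer


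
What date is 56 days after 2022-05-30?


Start: 2022-05-30, add 56 days
May 2022 has 31 days: 31 - 30 = 1 day to May 31 -> 55 left
June 2022 has 30 days -> 25 left
July 2022: 25 <= 31 -> lands on July 25

Result: 2022-07-25


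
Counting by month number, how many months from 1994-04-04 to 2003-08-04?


From April 1994 to August 2003
9 years * 12 = 108 months, plus 4 months = 112

112 months


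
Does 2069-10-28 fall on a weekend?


Anchor: Jan 1, 2069. With p = 2069 - 1 = 2068: (p + p//4 - p//100 + p//400) mod 7 = (2068 + 517 - 20 + 5) mod 7 = 2570 mod 7 = 1 -> Tuesday (Mon=0 ... Sun=6)
Day of year: 301; offset = 300
Weekday index = (1 + 300) mod 7 = 0 -> Monday
Weekend days: Saturday, Sunday

No


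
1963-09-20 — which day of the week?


Date: September 20, 1963
Anchor: Jan 1, 1963. With p = 1963 - 1 = 1962: (p + p//4 - p//100 + p//400) mod 7 = (1962 + 490 - 19 + 4) mod 7 = 2437 mod 7 = 1 -> Tuesday (Mon=0 ... Sun=6)
Days before September (Jan-Aug): 243; offset = 243 + 20 - 1 = 262
Weekday index = (1 + 262) mod 7 = 4

Day of the week: Friday


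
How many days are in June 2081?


June 2081

30 days


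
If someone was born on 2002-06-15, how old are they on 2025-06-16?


Birth: 2002-06-15
Reference: 2025-06-16
Year difference: 2025 - 2002 = 23

23 years old


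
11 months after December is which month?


December is month 12
12 + 11 = 23; wrap: 23 - 12 = 11

November


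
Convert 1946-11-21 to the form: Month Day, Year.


ISO 1946-11-21 parses as year=1946, month=11, day=21
Month 11 -> November

November 21, 1946


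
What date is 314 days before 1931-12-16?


Start: 1931-12-16, subtract 314 days
Back 16 days from December 16 reaches November 30, 1931 -> 298 left
November 1931 has 30 days -> back to October 31, 1931 -> 268 left
October 1931 has 31 days -> back to September 30, 1931 -> 237 left
September 1931 has 30 days -> back to August 31, 1931 -> 207 left
August 1931 has 31 days -> back to July 31, 1931 -> 176 left
July 1931 has 31 days -> back to June 30, 1931 -> 145 left
June 1931 has 30 days -> back to May 31, 1931 -> 115 left
May 1931 has 31 days -> back to April 30, 1931 -> 84 left
April 1931 has 30 days -> back to March 31, 1931 -> 54 left
March 1931 has 31 days -> back to February 28, 1931 -> 23 left
February 1931: 28 - 23 = 5 -> lands on February 5

Result: 1931-02-05


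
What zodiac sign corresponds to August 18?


Date: August 18
Conventional tropical zodiac dates: Leo from July 23 onward; Virgo starts August 23
August 18 falls within the Leo range

Leo


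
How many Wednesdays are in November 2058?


November 2058 has 30 days
Anchor: Jan 1, 2058. With p = 2058 - 1 = 2057: (p + p//4 - p//100 + p//400) mod 7 = (2057 + 514 - 20 + 5) mod 7 = 2556 mod 7 = 1 -> Tuesday (Mon=0 ... Sun=6)
Days before November (Jan-Oct): 304; November 1 index = (1 + 304) mod 7 = 4 -> Friday
First Wednesday is November 6
Wednesdays: 6, 13, 20, 27

4 Wednesdays


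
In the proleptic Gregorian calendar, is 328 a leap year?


Gregorian leap year rule: divisible by 4, but not by 100, unless also by 400.
328 is divisible by 4 but not 100 -> leap year

Yes


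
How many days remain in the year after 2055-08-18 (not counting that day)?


Day of year: 230 of 365
Remaining = 365 - 230

135 days


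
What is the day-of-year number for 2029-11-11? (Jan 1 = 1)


Date: November 11, 2029
Days in months 1 through 10: 304
Plus 11 days in November

Day of year: 315


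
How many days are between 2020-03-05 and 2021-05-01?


From 2020-03-05 to 2021-05-01
2020-03-05: days before March = 31 + 29 = 60 (2020 is a leap year); day of year = 60 + 5 = 65
2021-05-01: days before May = 31 + 28 + 31 + 30 = 120 (2021 is not a leap year); day of year = 120 + 1 = 121
Rest of 2020: 366 - 65 = 301
Total = 301 + 121 = 422

422 days


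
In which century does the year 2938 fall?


Century = (year - 1) // 100 + 1
= (2938 - 1) // 100 + 1
= 2937 // 100 + 1
= 29 + 1

30th century


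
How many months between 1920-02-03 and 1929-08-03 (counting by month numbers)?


From February 1920 to August 1929
9 years * 12 = 108 months, plus 6 months = 114

114 months


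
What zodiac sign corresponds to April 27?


Date: April 27
Conventional tropical zodiac dates: Taurus from April 20 onward; Gemini starts May 21
April 27 falls within the Taurus range

Taurus


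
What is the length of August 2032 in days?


August 2032

31 days


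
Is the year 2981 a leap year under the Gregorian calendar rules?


Gregorian leap year rule: divisible by 4, but not by 100, unless also by 400.
2981 is not divisible by 4 -> not a leap year

No


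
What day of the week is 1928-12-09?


Date: December 9, 1928
Anchor: Jan 1, 1928. With p = 1928 - 1 = 1927: (p + p//4 - p//100 + p//400) mod 7 = (1927 + 481 - 19 + 4) mod 7 = 2393 mod 7 = 6 -> Sunday (Mon=0 ... Sun=6)
Days before December (Jan-Nov): 335; offset = 335 + 9 - 1 = 343
Weekday index = (6 + 343) mod 7 = 6

Day of the week: Sunday


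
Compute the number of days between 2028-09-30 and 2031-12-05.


From 2028-09-30 to 2031-12-05
2028-09-30: days before September = 31 + 29 + 31 + 30 + 31 + 30 + 31 + 31 = 244 (2028 is a leap year); day of year = 244 + 30 = 274
2031-12-05: days before December = 31 + 28 + 31 + 30 + 31 + 30 + 31 + 31 + 30 + 31 + 30 = 334 (2031 is not a leap year); day of year = 334 + 5 = 339
Rest of 2028: 366 - 274 = 92
Full years 2029 (365), 2030 (365): 730
Total = 92 + 730 + 339 = 1161

1161 days


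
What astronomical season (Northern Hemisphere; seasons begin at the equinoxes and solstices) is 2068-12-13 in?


Date: December 13
Astronomical Autumn (approx.; exact equinox/solstice day varies by year): September 22 to December 20
December 13 falls within the Autumn window

Autumn


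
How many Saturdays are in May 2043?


May 2043 has 31 days
Anchor: Jan 1, 2043. With p = 2043 - 1 = 2042: (p + p//4 - p//100 + p//400) mod 7 = (2042 + 510 - 20 + 5) mod 7 = 2537 mod 7 = 3 -> Thursday (Mon=0 ... Sun=6)
Days before May (Jan-Apr): 120; May 1 index = (3 + 120) mod 7 = 4 -> Friday
First Saturday is May 2
Saturdays: 2, 9, 16, 23, 30

5 Saturdays


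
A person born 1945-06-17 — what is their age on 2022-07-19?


Birth: 1945-06-17
Reference: 2022-07-19
Year difference: 2022 - 1945 = 77

77 years old


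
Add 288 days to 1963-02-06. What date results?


Start: 1963-02-06, add 288 days
February 1963 has 28 days: 28 - 6 = 22 days to February 28 -> 266 left
March 1963 has 31 days -> 235 left
April 1963 has 30 days -> 205 left
May 1963 has 31 days -> 174 left
June 1963 has 30 days -> 144 left
July 1963 has 31 days -> 113 left
August 1963 has 31 days -> 82 left
September 1963 has 30 days -> 52 left
October 1963 has 31 days -> 21 left
November 1963: 21 <= 30 -> lands on November 21

Result: 1963-11-21


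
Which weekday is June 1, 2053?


Target: June 1, 2053
Anchor: Jan 1, 2053. With p = 2053 - 1 = 2052: (p + p//4 - p//100 + p//400) mod 7 = (2052 + 513 - 20 + 5) mod 7 = 2550 mod 7 = 2 -> Wednesday (Mon=0 ... Sun=6)
Days before June (Jan-May): 151 days
Weekday index = (2 + 151) mod 7 = 6

Sunday


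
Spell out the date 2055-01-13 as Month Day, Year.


ISO 2055-01-13 parses as year=2055, month=01, day=13
Month 1 -> January

January 13, 2055


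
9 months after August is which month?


August is month 8
8 + 9 = 17; wrap: 17 - 12 = 5

May


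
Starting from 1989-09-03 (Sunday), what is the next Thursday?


Current: Sunday
Target: Thursday
Days ahead: 4

Next Thursday: 1989-09-07


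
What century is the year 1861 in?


Century = (year - 1) // 100 + 1
= (1861 - 1) // 100 + 1
= 1860 // 100 + 1
= 18 + 1

19th century


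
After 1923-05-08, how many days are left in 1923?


Day of year: 128 of 365
Remaining = 365 - 128

237 days


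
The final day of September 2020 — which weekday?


September 2020 has 30 days
Anchor: Jan 1, 2020. With p = 2020 - 1 = 2019: (p + p//4 - p//100 + p//400) mod 7 = (2019 + 504 - 20 + 5) mod 7 = 2508 mod 7 = 2 -> Wednesday (Mon=0 ... Sun=6)
Days before September (Jan-Aug): 244; September 1 index = (2 + 244) mod 7 = 1 -> Tuesday
Last day offset: 30 - 1 = 29 days
Weekday index = (1 + 29) mod 7 = 2

Wednesday, September 30


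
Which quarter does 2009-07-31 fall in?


Month: July (month 7)
Q1: Jan-Mar, Q2: Apr-Jun, Q3: Jul-Sep, Q4: Oct-Dec

Q3


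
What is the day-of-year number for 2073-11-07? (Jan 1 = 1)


Date: November 7, 2073
Days in months 1 through 10: 304
Plus 7 days in November

Day of year: 311


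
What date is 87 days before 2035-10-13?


Start: 2035-10-13, subtract 87 days
Back 13 days from October 13 reaches September 30, 2035 -> 74 left
September 2035 has 30 days -> back to August 31, 2035 -> 44 left
August 2035 has 31 days -> back to July 31, 2035 -> 13 left
July 2035: 31 - 13 = 18 -> lands on July 18

Result: 2035-07-18


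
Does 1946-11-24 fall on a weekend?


Anchor: Jan 1, 1946. With p = 1946 - 1 = 1945: (p + p//4 - p//100 + p//400) mod 7 = (1945 + 486 - 19 + 4) mod 7 = 2416 mod 7 = 1 -> Tuesday (Mon=0 ... Sun=6)
Day of year: 328; offset = 327
Weekday index = (1 + 327) mod 7 = 6 -> Sunday
Weekend days: Saturday, Sunday

Yes


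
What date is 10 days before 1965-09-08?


Start: 1965-09-08, subtract 10 days
Back 8 days from September 8 reaches August 31, 1965 -> 2 left
August 1965: 31 - 2 = 29 -> lands on August 29

Result: 1965-08-29


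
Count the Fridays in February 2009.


February 2009 has 28 days
Anchor: Jan 1, 2009. With p = 2009 - 1 = 2008: (p + p//4 - p//100 + p//400) mod 7 = (2008 + 502 - 20 + 5) mod 7 = 2495 mod 7 = 3 -> Thursday (Mon=0 ... Sun=6)
Days before February (Jan): 31; February 1 index = (3 + 31) mod 7 = 6 -> Sunday
First Friday is February 6
Fridays: 6, 13, 20, 27

4 Fridays


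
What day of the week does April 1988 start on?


Target: April 1, 1988
Anchor: Jan 1, 1988. With p = 1988 - 1 = 1987: (p + p//4 - p//100 + p//400) mod 7 = (1987 + 496 - 19 + 4) mod 7 = 2468 mod 7 = 4 -> Friday (Mon=0 ... Sun=6)
Days before April (Jan-Mar): 91 days
Weekday index = (4 + 91) mod 7 = 4

Friday


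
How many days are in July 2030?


July 2030

31 days


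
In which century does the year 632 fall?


Century = (year - 1) // 100 + 1
= (632 - 1) // 100 + 1
= 631 // 100 + 1
= 6 + 1

7th century


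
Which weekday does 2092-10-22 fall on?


Date: October 22, 2092
Anchor: Jan 1, 2092. With p = 2092 - 1 = 2091: (p + p//4 - p//100 + p//400) mod 7 = (2091 + 522 - 20 + 5) mod 7 = 2598 mod 7 = 1 -> Tuesday (Mon=0 ... Sun=6)
Days before October (Jan-Sep): 274; offset = 274 + 22 - 1 = 295
Weekday index = (1 + 295) mod 7 = 2

Day of the week: Wednesday


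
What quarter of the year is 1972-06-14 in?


Month: June (month 6)
Q1: Jan-Mar, Q2: Apr-Jun, Q3: Jul-Sep, Q4: Oct-Dec

Q2


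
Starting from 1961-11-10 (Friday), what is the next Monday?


Current: Friday
Target: Monday
Days ahead: 3

Next Monday: 1961-11-13


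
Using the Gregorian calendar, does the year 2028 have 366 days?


Gregorian leap year rule: divisible by 4, but not by 100, unless also by 400.
2028 is divisible by 4 but not 100 -> leap year

Yes


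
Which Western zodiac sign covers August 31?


Date: August 31
Conventional tropical zodiac dates: Virgo from August 23 onward; Libra starts September 23
August 31 falls within the Virgo range

Virgo


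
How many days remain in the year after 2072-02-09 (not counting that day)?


Day of year: 40 of 366
Remaining = 366 - 40

326 days


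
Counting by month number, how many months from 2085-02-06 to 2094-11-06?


From February 2085 to November 2094
9 years * 12 = 108 months, plus 9 months = 117

117 months


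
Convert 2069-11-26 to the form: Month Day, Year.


ISO 2069-11-26 parses as year=2069, month=11, day=26
Month 11 -> November

November 26, 2069


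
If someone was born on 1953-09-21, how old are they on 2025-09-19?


Birth: 1953-09-21
Reference: 2025-09-19
Year difference: 2025 - 1953 = 72
Birthday not yet reached in 2025, subtract 1

71 years old


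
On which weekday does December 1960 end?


December 1960 has 31 days
Anchor: Jan 1, 1960. With p = 1960 - 1 = 1959: (p + p//4 - p//100 + p//400) mod 7 = (1959 + 489 - 19 + 4) mod 7 = 2433 mod 7 = 4 -> Friday (Mon=0 ... Sun=6)
Days before December (Jan-Nov): 335; December 1 index = (4 + 335) mod 7 = 3 -> Thursday
Last day offset: 31 - 1 = 30 days
Weekday index = (3 + 30) mod 7 = 5

Saturday, December 31


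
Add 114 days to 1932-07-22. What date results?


Start: 1932-07-22, add 114 days
July 1932 has 31 days: 31 - 22 = 9 days to July 31 -> 105 left
August 1932 has 31 days -> 74 left
September 1932 has 30 days -> 44 left
October 1932 has 31 days -> 13 left
November 1932: 13 <= 30 -> lands on November 13

Result: 1932-11-13


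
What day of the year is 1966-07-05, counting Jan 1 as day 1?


Date: July 5, 1966
Days in months 1 through 6: 181
Plus 5 days in July

Day of year: 186


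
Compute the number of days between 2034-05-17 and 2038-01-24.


From 2034-05-17 to 2038-01-24
2034-05-17: days before May = 31 + 28 + 31 + 30 = 120 (2034 is not a leap year); day of year = 120 + 17 = 137
2038-01-24: day of year = 24
Rest of 2034: 365 - 137 = 228
Full years 2035 (365), 2036 (366), 2037 (365): 1096
Total = 228 + 1096 + 24 = 1348

1348 days


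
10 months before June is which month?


June is month 6
6 - 10 = -4; wrap: -4 + 12 = 8

August


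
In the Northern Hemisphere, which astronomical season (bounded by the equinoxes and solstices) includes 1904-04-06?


Date: April 6
Astronomical Spring (approx.; exact equinox/solstice day varies by year): March 20 to June 20
April 6 falls within the Spring window

Spring


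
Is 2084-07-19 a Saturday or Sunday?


Anchor: Jan 1, 2084. With p = 2084 - 1 = 2083: (p + p//4 - p//100 + p//400) mod 7 = (2083 + 520 - 20 + 5) mod 7 = 2588 mod 7 = 5 -> Saturday (Mon=0 ... Sun=6)
Day of year: 201; offset = 200
Weekday index = (5 + 200) mod 7 = 2 -> Wednesday
Weekend days: Saturday, Sunday

No


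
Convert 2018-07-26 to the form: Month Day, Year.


ISO 2018-07-26 parses as year=2018, month=07, day=26
Month 7 -> July

July 26, 2018


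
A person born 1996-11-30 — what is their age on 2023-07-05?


Birth: 1996-11-30
Reference: 2023-07-05
Year difference: 2023 - 1996 = 27
Birthday not yet reached in 2023, subtract 1

26 years old


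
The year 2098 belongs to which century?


Century = (year - 1) // 100 + 1
= (2098 - 1) // 100 + 1
= 2097 // 100 + 1
= 20 + 1

21st century


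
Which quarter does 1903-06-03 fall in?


Month: June (month 6)
Q1: Jan-Mar, Q2: Apr-Jun, Q3: Jul-Sep, Q4: Oct-Dec

Q2


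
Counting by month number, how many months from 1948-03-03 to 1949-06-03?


From March 1948 to June 1949
1 year * 12 = 12 months, plus 3 months = 15

15 months


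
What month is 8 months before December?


December is month 12
12 - 8 = 4

April


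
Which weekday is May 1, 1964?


Target: May 1, 1964
Anchor: Jan 1, 1964. With p = 1964 - 1 = 1963: (p + p//4 - p//100 + p//400) mod 7 = (1963 + 490 - 19 + 4) mod 7 = 2438 mod 7 = 2 -> Wednesday (Mon=0 ... Sun=6)
Days before May (Jan-Apr): 121 days
Weekday index = (2 + 121) mod 7 = 4

Friday


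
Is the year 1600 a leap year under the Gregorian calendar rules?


Gregorian leap year rule: divisible by 4, but not by 100, unless also by 400.
1600 is divisible by 400 -> leap year

Yes


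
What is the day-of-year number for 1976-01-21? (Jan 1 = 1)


Date: January 21, 1976
No months before January
Plus 21 days in January

Day of year: 21


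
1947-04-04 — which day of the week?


Date: April 4, 1947
Anchor: Jan 1, 1947. With p = 1947 - 1 = 1946: (p + p//4 - p//100 + p//400) mod 7 = (1946 + 486 - 19 + 4) mod 7 = 2417 mod 7 = 2 -> Wednesday (Mon=0 ... Sun=6)
Days before April (Jan-Mar): 90; offset = 90 + 4 - 1 = 93
Weekday index = (2 + 93) mod 7 = 4

Day of the week: Friday


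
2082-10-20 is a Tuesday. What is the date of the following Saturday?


Current: Tuesday
Target: Saturday
Days ahead: 4

Next Saturday: 2082-10-24


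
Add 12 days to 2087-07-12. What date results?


Start: 2087-07-12, add 12 days
July 2087 has 31 days; 12 + 12 = 24 stays within July

Result: 2087-07-24


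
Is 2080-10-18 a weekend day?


Anchor: Jan 1, 2080. With p = 2080 - 1 = 2079: (p + p//4 - p//100 + p//400) mod 7 = (2079 + 519 - 20 + 5) mod 7 = 2583 mod 7 = 0 -> Monday (Mon=0 ... Sun=6)
Day of year: 292; offset = 291
Weekday index = (0 + 291) mod 7 = 4 -> Friday
Weekend days: Saturday, Sunday

No


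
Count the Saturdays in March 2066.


March 2066 has 31 days
Anchor: Jan 1, 2066. With p = 2066 - 1 = 2065: (p + p//4 - p//100 + p//400) mod 7 = (2065 + 516 - 20 + 5) mod 7 = 2566 mod 7 = 4 -> Friday (Mon=0 ... Sun=6)
Days before March (Jan-Feb): 59; March 1 index = (4 + 59) mod 7 = 0 -> Monday
First Saturday is March 6
Saturdays: 6, 13, 20, 27

4 Saturdays


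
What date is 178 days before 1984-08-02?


Start: 1984-08-02, subtract 178 days
Back 2 days from August 2 reaches July 31, 1984 -> 176 left
July 1984 has 31 days -> back to June 30, 1984 -> 145 left
June 1984 has 30 days -> back to May 31, 1984 -> 115 left
May 1984 has 31 days -> back to April 30, 1984 -> 84 left
April 1984 has 30 days -> back to March 31, 1984 -> 54 left
March 1984 has 31 days -> back to February 29, 1984 -> 23 left
February 1984: 29 - 23 = 6 -> lands on February 6

Result: 1984-02-06


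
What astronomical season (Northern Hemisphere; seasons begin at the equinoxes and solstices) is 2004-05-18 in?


Date: May 18
Astronomical Spring (approx.; exact equinox/solstice day varies by year): March 20 to June 20
May 18 falls within the Spring window

Spring


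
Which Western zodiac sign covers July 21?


Date: July 21
Conventional tropical zodiac dates: Cancer from June 21 onward; Leo starts July 23
July 21 falls within the Cancer range

Cancer


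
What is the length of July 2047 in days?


July 2047

31 days


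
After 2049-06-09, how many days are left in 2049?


Day of year: 160 of 365
Remaining = 365 - 160

205 days


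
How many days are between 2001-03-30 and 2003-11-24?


From 2001-03-30 to 2003-11-24
2001-03-30: days before March = 31 + 28 = 59 (2001 is not a leap year); day of year = 59 + 30 = 89
2003-11-24: days before November = 31 + 28 + 31 + 30 + 31 + 30 + 31 + 31 + 30 + 31 = 304 (2003 is not a leap year); day of year = 304 + 24 = 328
Rest of 2001: 365 - 89 = 276
Full years 2002 (365): 365
Total = 276 + 365 + 328 = 969

969 days


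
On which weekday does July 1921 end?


July 1921 has 31 days
Anchor: Jan 1, 1921. With p = 1921 - 1 = 1920: (p + p//4 - p//100 + p//400) mod 7 = (1920 + 480 - 19 + 4) mod 7 = 2385 mod 7 = 5 -> Saturday (Mon=0 ... Sun=6)
Days before July (Jan-Jun): 181; July 1 index = (5 + 181) mod 7 = 4 -> Friday
Last day offset: 31 - 1 = 30 days
Weekday index = (4 + 30) mod 7 = 6

Sunday, July 31


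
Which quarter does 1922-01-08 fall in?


Month: January (month 1)
Q1: Jan-Mar, Q2: Apr-Jun, Q3: Jul-Sep, Q4: Oct-Dec

Q1


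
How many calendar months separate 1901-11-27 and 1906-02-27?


From November 1901 to February 1906
5 years * 12 = 60 months, minus 9 months = 51

51 months


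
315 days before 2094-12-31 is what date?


Start: 2094-12-31, subtract 315 days
Back 31 days from December 31 reaches November 30, 2094 -> 284 left
November 2094 has 30 days -> back to October 31, 2094 -> 254 left
October 2094 has 31 days -> back to September 30, 2094 -> 223 left
September 2094 has 30 days -> back to August 31, 2094 -> 193 left
August 2094 has 31 days -> back to July 31, 2094 -> 162 left
July 2094 has 31 days -> back to June 30, 2094 -> 131 left
June 2094 has 30 days -> back to May 31, 2094 -> 101 left
May 2094 has 31 days -> back to April 30, 2094 -> 70 left
April 2094 has 30 days -> back to March 31, 2094 -> 40 left
March 2094 has 31 days -> back to February 28, 2094 -> 9 left
February 2094: 28 - 9 = 19 -> lands on February 19

Result: 2094-02-19


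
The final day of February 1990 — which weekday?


February 1990 has 28 days
Anchor: Jan 1, 1990. With p = 1990 - 1 = 1989: (p + p//4 - p//100 + p//400) mod 7 = (1989 + 497 - 19 + 4) mod 7 = 2471 mod 7 = 0 -> Monday (Mon=0 ... Sun=6)
Days before February (Jan): 31; February 1 index = (0 + 31) mod 7 = 3 -> Thursday
Last day offset: 28 - 1 = 27 days
Weekday index = (3 + 27) mod 7 = 2

Wednesday, February 28


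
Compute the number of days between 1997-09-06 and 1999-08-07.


From 1997-09-06 to 1999-08-07
1997-09-06: days before September = 31 + 28 + 31 + 30 + 31 + 30 + 31 + 31 = 243 (1997 is not a leap year); day of year = 243 + 6 = 249
1999-08-07: days before August = 31 + 28 + 31 + 30 + 31 + 30 + 31 = 212 (1999 is not a leap year); day of year = 212 + 7 = 219
Rest of 1997: 365 - 249 = 116
Full years 1998 (365): 365
Total = 116 + 365 + 219 = 700

700 days


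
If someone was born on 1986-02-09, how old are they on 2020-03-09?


Birth: 1986-02-09
Reference: 2020-03-09
Year difference: 2020 - 1986 = 34

34 years old


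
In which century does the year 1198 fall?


Century = (year - 1) // 100 + 1
= (1198 - 1) // 100 + 1
= 1197 // 100 + 1
= 11 + 1

12th century


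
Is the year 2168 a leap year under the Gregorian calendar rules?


Gregorian leap year rule: divisible by 4, but not by 100, unless also by 400.
2168 is divisible by 4 but not 100 -> leap year

Yes


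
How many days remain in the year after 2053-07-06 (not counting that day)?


Day of year: 187 of 365
Remaining = 365 - 187

178 days


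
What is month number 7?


Month 7 of 12

July


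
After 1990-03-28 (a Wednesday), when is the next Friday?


Current: Wednesday
Target: Friday
Days ahead: 2

Next Friday: 1990-03-30


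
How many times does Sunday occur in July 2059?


July 2059 has 31 days
Anchor: Jan 1, 2059. With p = 2059 - 1 = 2058: (p + p//4 - p//100 + p//400) mod 7 = (2058 + 514 - 20 + 5) mod 7 = 2557 mod 7 = 2 -> Wednesday (Mon=0 ... Sun=6)
Days before July (Jan-Jun): 181; July 1 index = (2 + 181) mod 7 = 1 -> Tuesday
First Sunday is July 6
Sundays: 6, 13, 20, 27

4 Sundays


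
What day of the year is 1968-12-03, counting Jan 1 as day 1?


Date: December 3, 1968
Days in months 1 through 11: 335
Plus 3 days in December

Day of year: 338


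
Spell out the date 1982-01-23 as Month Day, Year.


ISO 1982-01-23 parses as year=1982, month=01, day=23
Month 1 -> January

January 23, 1982


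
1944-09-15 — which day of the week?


Date: September 15, 1944
Anchor: Jan 1, 1944. With p = 1944 - 1 = 1943: (p + p//4 - p//100 + p//400) mod 7 = (1943 + 485 - 19 + 4) mod 7 = 2413 mod 7 = 5 -> Saturday (Mon=0 ... Sun=6)
Days before September (Jan-Aug): 244; offset = 244 + 15 - 1 = 258
Weekday index = (5 + 258) mod 7 = 4

Day of the week: Friday


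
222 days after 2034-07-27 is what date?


Start: 2034-07-27, add 222 days
July 2034 has 31 days: 31 - 27 = 4 days to July 31 -> 218 left
August 2034 has 31 days -> 187 left
September 2034 has 30 days -> 157 left
October 2034 has 31 days -> 126 left
November 2034 has 30 days -> 96 left
December 2034 has 31 days -> 65 left
January 2035 has 31 days -> 34 left
February 2035 has 28 days -> 6 left
March 2035: 6 <= 31 -> lands on March 6

Result: 2035-03-06


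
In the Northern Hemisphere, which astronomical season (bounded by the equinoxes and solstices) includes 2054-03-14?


Date: March 14
Astronomical Winter (approx.; exact equinox/solstice day varies by year): December 21 to March 19
March 14 falls within the Winter window

Winter


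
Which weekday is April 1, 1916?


Target: April 1, 1916
Anchor: Jan 1, 1916. With p = 1916 - 1 = 1915: (p + p//4 - p//100 + p//400) mod 7 = (1915 + 478 - 19 + 4) mod 7 = 2378 mod 7 = 5 -> Saturday (Mon=0 ... Sun=6)
Days before April (Jan-Mar): 91 days
Weekday index = (5 + 91) mod 7 = 5

Saturday


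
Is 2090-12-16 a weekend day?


Anchor: Jan 1, 2090. With p = 2090 - 1 = 2089: (p + p//4 - p//100 + p//400) mod 7 = (2089 + 522 - 20 + 5) mod 7 = 2596 mod 7 = 6 -> Sunday (Mon=0 ... Sun=6)
Day of year: 350; offset = 349
Weekday index = (6 + 349) mod 7 = 5 -> Saturday
Weekend days: Saturday, Sunday

Yes
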